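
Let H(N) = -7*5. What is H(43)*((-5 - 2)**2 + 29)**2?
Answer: -212940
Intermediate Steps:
H(N) = -35
H(43)*((-5 - 2)**2 + 29)**2 = -35*((-5 - 2)**2 + 29)**2 = -35*((-7)**2 + 29)**2 = -35*(49 + 29)**2 = -35*78**2 = -35*6084 = -212940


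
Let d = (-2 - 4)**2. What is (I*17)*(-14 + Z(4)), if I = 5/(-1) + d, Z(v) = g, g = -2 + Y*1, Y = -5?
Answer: -11067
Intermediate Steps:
g = -7 (g = -2 - 5*1 = -2 - 5 = -7)
d = 36 (d = (-6)**2 = 36)
Z(v) = -7
I = 31 (I = 5/(-1) + 36 = 5*(-1) + 36 = -5 + 36 = 31)
(I*17)*(-14 + Z(4)) = (31*17)*(-14 - 7) = 527*(-21) = -11067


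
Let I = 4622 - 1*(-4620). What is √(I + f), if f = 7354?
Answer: 6*√461 ≈ 128.83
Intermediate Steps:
I = 9242 (I = 4622 + 4620 = 9242)
√(I + f) = √(9242 + 7354) = √16596 = 6*√461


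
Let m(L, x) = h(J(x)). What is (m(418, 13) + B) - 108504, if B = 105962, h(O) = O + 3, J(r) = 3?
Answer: -2536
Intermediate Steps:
h(O) = 3 + O
m(L, x) = 6 (m(L, x) = 3 + 3 = 6)
(m(418, 13) + B) - 108504 = (6 + 105962) - 108504 = 105968 - 108504 = -2536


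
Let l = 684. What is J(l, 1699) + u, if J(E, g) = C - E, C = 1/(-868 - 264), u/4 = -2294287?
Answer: -10389305825/1132 ≈ -9.1778e+6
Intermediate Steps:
u = -9177148 (u = 4*(-2294287) = -9177148)
C = -1/1132 (C = 1/(-1132) = -1/1132 ≈ -0.00088339)
J(E, g) = -1/1132 - E
J(l, 1699) + u = (-1/1132 - 1*684) - 9177148 = (-1/1132 - 684) - 9177148 = -774289/1132 - 9177148 = -10389305825/1132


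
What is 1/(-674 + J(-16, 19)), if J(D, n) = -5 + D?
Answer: -1/695 ≈ -0.0014388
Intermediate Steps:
1/(-674 + J(-16, 19)) = 1/(-674 + (-5 - 16)) = 1/(-674 - 21) = 1/(-695) = -1/695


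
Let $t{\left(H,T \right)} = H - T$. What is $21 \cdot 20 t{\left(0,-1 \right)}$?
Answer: $420$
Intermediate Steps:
$21 \cdot 20 t{\left(0,-1 \right)} = 21 \cdot 20 \left(0 - -1\right) = 420 \left(0 + 1\right) = 420 \cdot 1 = 420$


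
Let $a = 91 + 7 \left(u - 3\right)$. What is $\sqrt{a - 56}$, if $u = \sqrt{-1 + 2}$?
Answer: $\sqrt{21} \approx 4.5826$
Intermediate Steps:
$u = 1$ ($u = \sqrt{1} = 1$)
$a = 77$ ($a = 91 + 7 \left(1 - 3\right) = 91 + 7 \left(-2\right) = 91 - 14 = 77$)
$\sqrt{a - 56} = \sqrt{77 - 56} = \sqrt{21}$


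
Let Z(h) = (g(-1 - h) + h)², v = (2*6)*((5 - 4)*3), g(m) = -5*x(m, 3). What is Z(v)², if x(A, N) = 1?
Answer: 923521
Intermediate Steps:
g(m) = -5 (g(m) = -5*1 = -5)
v = 36 (v = 12*(1*3) = 12*3 = 36)
Z(h) = (-5 + h)²
Z(v)² = ((-5 + 36)²)² = (31²)² = 961² = 923521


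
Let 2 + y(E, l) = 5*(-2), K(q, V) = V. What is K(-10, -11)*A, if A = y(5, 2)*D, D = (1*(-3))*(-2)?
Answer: 792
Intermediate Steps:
y(E, l) = -12 (y(E, l) = -2 + 5*(-2) = -2 - 10 = -12)
D = 6 (D = -3*(-2) = 6)
A = -72 (A = -12*6 = -72)
K(-10, -11)*A = -11*(-72) = 792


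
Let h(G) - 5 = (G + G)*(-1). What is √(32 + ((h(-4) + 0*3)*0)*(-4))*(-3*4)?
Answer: -48*√2 ≈ -67.882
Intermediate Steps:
h(G) = 5 - 2*G (h(G) = 5 + (G + G)*(-1) = 5 + (2*G)*(-1) = 5 - 2*G)
√(32 + ((h(-4) + 0*3)*0)*(-4))*(-3*4) = √(32 + (((5 - 2*(-4)) + 0*3)*0)*(-4))*(-3*4) = √(32 + (((5 + 8) + 0)*0)*(-4))*(-12) = √(32 + ((13 + 0)*0)*(-4))*(-12) = √(32 + (13*0)*(-4))*(-12) = √(32 + 0*(-4))*(-12) = √(32 + 0)*(-12) = √32*(-12) = (4*√2)*(-12) = -48*√2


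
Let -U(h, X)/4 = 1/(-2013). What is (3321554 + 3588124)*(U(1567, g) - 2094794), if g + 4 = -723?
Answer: -9712290193745868/671 ≈ -1.4474e+13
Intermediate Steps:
g = -727 (g = -4 - 723 = -727)
U(h, X) = 4/2013 (U(h, X) = -4/(-2013) = -4*(-1/2013) = 4/2013)
(3321554 + 3588124)*(U(1567, g) - 2094794) = (3321554 + 3588124)*(4/2013 - 2094794) = 6909678*(-4216820318/2013) = -9712290193745868/671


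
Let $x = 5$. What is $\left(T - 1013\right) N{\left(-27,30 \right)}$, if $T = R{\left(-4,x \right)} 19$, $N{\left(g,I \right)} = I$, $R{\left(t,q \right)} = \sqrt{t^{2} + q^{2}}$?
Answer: $-30390 + 570 \sqrt{41} \approx -26740.0$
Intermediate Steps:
$R{\left(t,q \right)} = \sqrt{q^{2} + t^{2}}$
$T = 19 \sqrt{41}$ ($T = \sqrt{5^{2} + \left(-4\right)^{2}} \cdot 19 = \sqrt{25 + 16} \cdot 19 = \sqrt{41} \cdot 19 = 19 \sqrt{41} \approx 121.66$)
$\left(T - 1013\right) N{\left(-27,30 \right)} = \left(19 \sqrt{41} - 1013\right) 30 = \left(-1013 + 19 \sqrt{41}\right) 30 = -30390 + 570 \sqrt{41}$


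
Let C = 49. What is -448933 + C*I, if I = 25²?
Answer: -418308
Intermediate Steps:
I = 625
-448933 + C*I = -448933 + 49*625 = -448933 + 30625 = -418308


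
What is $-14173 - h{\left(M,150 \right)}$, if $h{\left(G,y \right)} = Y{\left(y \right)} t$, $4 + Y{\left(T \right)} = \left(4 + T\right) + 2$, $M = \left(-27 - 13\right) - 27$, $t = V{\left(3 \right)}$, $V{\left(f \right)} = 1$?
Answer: $-14325$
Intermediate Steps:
$t = 1$
$M = -67$ ($M = -40 - 27 = -67$)
$Y{\left(T \right)} = 2 + T$ ($Y{\left(T \right)} = -4 + \left(\left(4 + T\right) + 2\right) = -4 + \left(6 + T\right) = 2 + T$)
$h{\left(G,y \right)} = 2 + y$ ($h{\left(G,y \right)} = \left(2 + y\right) 1 = 2 + y$)
$-14173 - h{\left(M,150 \right)} = -14173 - \left(2 + 150\right) = -14173 - 152 = -14325$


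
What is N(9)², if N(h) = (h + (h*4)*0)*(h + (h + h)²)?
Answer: 8982009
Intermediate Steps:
N(h) = h*(h + 4*h²) (N(h) = (h + (4*h)*0)*(h + (2*h)²) = (h + 0)*(h + 4*h²) = h*(h + 4*h²))
N(9)² = (9²*(1 + 4*9))² = (81*(1 + 36))² = (81*37)² = 2997² = 8982009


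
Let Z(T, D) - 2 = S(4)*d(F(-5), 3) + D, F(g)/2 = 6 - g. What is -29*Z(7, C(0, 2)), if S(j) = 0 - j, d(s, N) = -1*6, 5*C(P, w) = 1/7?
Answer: -26419/35 ≈ -754.83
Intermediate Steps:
C(P, w) = 1/35 (C(P, w) = (⅕)/7 = (⅕)*(⅐) = 1/35)
F(g) = 12 - 2*g (F(g) = 2*(6 - g) = 12 - 2*g)
d(s, N) = -6
S(j) = -j
Z(T, D) = 26 + D (Z(T, D) = 2 + (-1*4*(-6) + D) = 2 + (-4*(-6) + D) = 2 + (24 + D) = 26 + D)
-29*Z(7, C(0, 2)) = -29*(26 + 1/35) = -29*911/35 = -26419/35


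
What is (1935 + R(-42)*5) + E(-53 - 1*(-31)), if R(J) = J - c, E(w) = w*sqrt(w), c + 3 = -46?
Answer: 1970 - 22*I*sqrt(22) ≈ 1970.0 - 103.19*I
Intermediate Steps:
c = -49 (c = -3 - 46 = -49)
E(w) = w**(3/2)
R(J) = 49 + J (R(J) = J - 1*(-49) = J + 49 = 49 + J)
(1935 + R(-42)*5) + E(-53 - 1*(-31)) = (1935 + (49 - 42)*5) + (-53 - 1*(-31))**(3/2) = (1935 + 7*5) + (-53 + 31)**(3/2) = (1935 + 35) + (-22)**(3/2) = 1970 - 22*I*sqrt(22)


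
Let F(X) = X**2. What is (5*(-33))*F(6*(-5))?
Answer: -148500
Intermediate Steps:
(5*(-33))*F(6*(-5)) = (5*(-33))*(6*(-5))**2 = -165*(-30)**2 = -165*900 = -148500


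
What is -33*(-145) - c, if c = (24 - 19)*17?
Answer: 4700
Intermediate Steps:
c = 85 (c = 5*17 = 85)
-33*(-145) - c = -33*(-145) - 1*85 = 4785 - 85 = 4700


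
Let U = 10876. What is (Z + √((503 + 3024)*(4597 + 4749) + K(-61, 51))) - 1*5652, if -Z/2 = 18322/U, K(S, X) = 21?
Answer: -15376949/2719 + √32963363 ≈ 86.004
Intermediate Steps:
Z = -9161/2719 (Z = -36644/10876 = -2*9161/5438 = -9161/2719 ≈ -3.3693)
(Z + √((503 + 3024)*(4597 + 4749) + K(-61, 51))) - 1*5652 = (-9161/2719 + √((503 + 3024)*(4597 + 4749) + 21)) - 1*5652 = (-9161/2719 + √(3527*9346 + 21)) - 5652 = (-9161/2719 + √(32963342 + 21)) - 5652 = (-9161/2719 + √32963363) - 5652 = -15376949/2719 + √32963363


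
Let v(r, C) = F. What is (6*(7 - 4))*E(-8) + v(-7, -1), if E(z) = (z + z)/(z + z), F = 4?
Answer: 22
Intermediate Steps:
v(r, C) = 4
E(z) = 1 (E(z) = (2*z)/((2*z)) = (2*z)*(1/(2*z)) = 1)
(6*(7 - 4))*E(-8) + v(-7, -1) = (6*(7 - 4))*1 + 4 = (6*3)*1 + 4 = 18*1 + 4 = 18 + 4 = 22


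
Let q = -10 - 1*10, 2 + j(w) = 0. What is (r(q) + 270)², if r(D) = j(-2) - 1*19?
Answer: 62001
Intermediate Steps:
j(w) = -2 (j(w) = -2 + 0 = -2)
q = -20 (q = -10 - 10 = -20)
r(D) = -21 (r(D) = -2 - 1*19 = -2 - 19 = -21)
(r(q) + 270)² = (-21 + 270)² = 249² = 62001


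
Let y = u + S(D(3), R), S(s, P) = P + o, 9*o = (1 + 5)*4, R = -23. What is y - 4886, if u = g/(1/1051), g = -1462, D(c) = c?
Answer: -4624405/3 ≈ -1.5415e+6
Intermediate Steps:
o = 8/3 (o = ((1 + 5)*4)/9 = (6*4)/9 = (1/9)*24 = 8/3 ≈ 2.6667)
S(s, P) = 8/3 + P (S(s, P) = P + 8/3 = 8/3 + P)
u = -1536562 (u = -1462/(1/1051) = -1462/1/1051 = -1462*1051 = -1536562)
y = -4609747/3 (y = -1536562 + (8/3 - 23) = -1536562 - 61/3 = -4609747/3 ≈ -1.5366e+6)
y - 4886 = -4609747/3 - 4886 = -4624405/3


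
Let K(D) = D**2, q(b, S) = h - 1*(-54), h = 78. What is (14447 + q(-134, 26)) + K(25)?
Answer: 15204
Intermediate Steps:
q(b, S) = 132 (q(b, S) = 78 - 1*(-54) = 78 + 54 = 132)
(14447 + q(-134, 26)) + K(25) = (14447 + 132) + 25**2 = 14579 + 625 = 15204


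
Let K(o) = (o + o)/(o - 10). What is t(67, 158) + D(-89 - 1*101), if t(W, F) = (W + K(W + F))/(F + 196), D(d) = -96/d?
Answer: 1012901/1446090 ≈ 0.70044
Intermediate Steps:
K(o) = 2*o/(-10 + o) (K(o) = (2*o)/(-10 + o) = 2*o/(-10 + o))
t(W, F) = (W + 2*(F + W)/(-10 + F + W))/(196 + F) (t(W, F) = (W + 2*(W + F)/(-10 + (W + F)))/(F + 196) = (W + 2*(F + W)/(-10 + (F + W)))/(196 + F) = (W + 2*(F + W)/(-10 + F + W))/(196 + F))
t(67, 158) + D(-89 - 1*101) = (2*158 + 2*67 + 67*(-10 + 158 + 67))/((196 + 158)*(-10 + 158 + 67)) - 96/(-89 - 1*101) = (316 + 134 + 67*215)/(354*215) - 96/(-89 - 101) = (1/354)*(1/215)*(316 + 134 + 14405) - 96/(-190) = (1/354)*(1/215)*14855 - 96*(-1/190) = 2971/15222 + 48/95 = 1012901/1446090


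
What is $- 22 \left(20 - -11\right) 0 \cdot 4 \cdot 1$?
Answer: $0$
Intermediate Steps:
$- 22 \left(20 - -11\right) 0 \cdot 4 \cdot 1 = - 22 \left(20 + 11\right) 0 \cdot 1 = \left(-22\right) 31 \cdot 0 = \left(-682\right) 0 = 0$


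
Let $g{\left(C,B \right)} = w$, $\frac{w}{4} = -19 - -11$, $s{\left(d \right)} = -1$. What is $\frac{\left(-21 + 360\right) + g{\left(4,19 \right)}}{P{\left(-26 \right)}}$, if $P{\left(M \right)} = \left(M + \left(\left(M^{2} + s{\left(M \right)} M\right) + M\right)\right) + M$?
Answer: $\frac{307}{624} \approx 0.49199$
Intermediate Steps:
$w = -32$ ($w = 4 \left(-19 - -11\right) = 4 \left(-19 + 11\right) = 4 \left(-8\right) = -32$)
$P{\left(M \right)} = M^{2} + 2 M$ ($P{\left(M \right)} = \left(M + \left(\left(M^{2} - M\right) + M\right)\right) + M = \left(M + M^{2}\right) + M = M^{2} + 2 M$)
$g{\left(C,B \right)} = -32$
$\frac{\left(-21 + 360\right) + g{\left(4,19 \right)}}{P{\left(-26 \right)}} = \frac{\left(-21 + 360\right) - 32}{\left(-26\right) \left(2 - 26\right)} = \frac{339 - 32}{\left(-26\right) \left(-24\right)} = \frac{307}{624}$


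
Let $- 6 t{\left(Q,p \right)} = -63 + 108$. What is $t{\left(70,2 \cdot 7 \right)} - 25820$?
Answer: $- \frac{51655}{2} \approx -25828.0$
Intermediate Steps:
$t{\left(Q,p \right)} = - \frac{15}{2}$ ($t{\left(Q,p \right)} = - \frac{-63 + 108}{6} = \left(- \frac{1}{6}\right) 45 = - \frac{15}{2}$)
$t{\left(70,2 \cdot 7 \right)} - 25820 = - \frac{15}{2} - 25820 = - \frac{51655}{2}$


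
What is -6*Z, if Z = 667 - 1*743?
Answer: 456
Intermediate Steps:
Z = -76 (Z = 667 - 743 = -76)
-6*Z = -6*(-76) = 456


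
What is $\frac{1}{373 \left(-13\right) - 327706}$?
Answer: $- \frac{1}{332555} \approx -3.007 \cdot 10^{-6}$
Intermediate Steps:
$\frac{1}{373 \left(-13\right) - 327706} = \frac{1}{-4849 - 327706} = \frac{1}{-332555} = - \frac{1}{332555}$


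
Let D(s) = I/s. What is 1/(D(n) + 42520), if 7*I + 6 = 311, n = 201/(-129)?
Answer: 469/19928765 ≈ 2.3534e-5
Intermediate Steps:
n = -67/43 (n = 201*(-1/129) = -67/43 ≈ -1.5581)
I = 305/7 (I = -6/7 + (⅐)*311 = -6/7 + 311/7 = 305/7 ≈ 43.571)
D(s) = 305/(7*s)
1/(D(n) + 42520) = 1/(305/(7*(-67/43)) + 42520) = 1/((305/7)*(-43/67) + 42520) = 1/(-13115/469 + 42520) = 1/(19928765/469) = 469/19928765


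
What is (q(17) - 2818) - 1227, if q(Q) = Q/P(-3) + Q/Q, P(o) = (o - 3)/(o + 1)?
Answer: -12115/3 ≈ -4038.3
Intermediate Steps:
P(o) = (-3 + o)/(1 + o)
q(Q) = 1 + Q/3 (q(Q) = Q/(((-3 - 3)/(1 - 3))) + Q/Q = Q/((-6/(-2))) + 1 = Q/((-1/2*(-6))) + 1 = Q/3 + 1 = 1 + Q/3)
(q(17) - 2818) - 1227 = ((1 + (1/3)*17) - 2818) - 1227 = ((1 + 17/3) - 2818) - 1227 = (20/3 - 2818) - 1227 = -8434/3 - 1227 = -12115/3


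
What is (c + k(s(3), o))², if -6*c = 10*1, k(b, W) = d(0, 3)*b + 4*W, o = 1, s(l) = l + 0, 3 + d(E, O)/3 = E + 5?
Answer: 3721/9 ≈ 413.44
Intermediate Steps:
d(E, O) = 6 + 3*E (d(E, O) = -9 + 3*(E + 5) = -9 + 3*(5 + E) = -9 + (15 + 3*E) = 6 + 3*E)
s(l) = l
k(b, W) = 4*W + 6*b (k(b, W) = (6 + 3*0)*b + 4*W = (6 + 0)*b + 4*W = 6*b + 4*W = 4*W + 6*b)
c = -5/3 ≈ -1.6667
(c + k(s(3), o))² = (-5/3 + (4*1 + 6*3))² = (-5/3 + (4 + 18))² = (-5/3 + 22)² = (61/3)² = 3721/9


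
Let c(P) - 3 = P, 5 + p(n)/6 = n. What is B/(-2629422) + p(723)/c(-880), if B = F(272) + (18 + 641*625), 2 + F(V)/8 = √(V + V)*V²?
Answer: -11678899855/2306003094 - 1183744*√34/1314711 ≈ -10.315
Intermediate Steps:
F(V) = -16 + 8*√2*V^(5/2) (F(V) = -16 + 8*(√(V + V)*V²) = -16 + 8*(√(2*V)*V²) = -16 + 8*((√2*√V)*V²) = -16 + 8*(√2*V^(5/2)) = -16 + 8*√2*V^(5/2))
p(n) = -30 + 6*n
c(P) = 3 + P
B = 400627 + 2367488*√34 (B = (-16 + 8*√2*272^(5/2)) + (18 + 641*625) = (-16 + 8*√2*(295936*√17)) + (18 + 400625) = (-16 + 2367488*√34) + 400643 = 400627 + 2367488*√34 ≈ 1.4205e+7)
B/(-2629422) + p(723)/c(-880) = (400627 + 2367488*√34)/(-2629422) + (-30 + 6*723)/(3 - 880) = (400627 + 2367488*√34)*(-1/2629422) + (-30 + 4338)/(-877) = (-400627/2629422 - 1183744*√34/1314711) + 4308*(-1/877) = (-400627/2629422 - 1183744*√34/1314711) - 4308/877 = -11678899855/2306003094 - 1183744*√34/1314711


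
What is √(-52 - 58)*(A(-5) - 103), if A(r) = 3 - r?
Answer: -95*I*√110 ≈ -996.37*I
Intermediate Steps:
√(-52 - 58)*(A(-5) - 103) = √(-52 - 58)*((3 - 1*(-5)) - 103) = √(-110)*((3 + 5) - 103) = (I*√110)*(8 - 103) = (I*√110)*(-95) = -95*I*√110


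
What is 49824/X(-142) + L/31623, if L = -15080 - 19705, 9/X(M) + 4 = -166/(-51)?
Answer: -2218080433/537591 ≈ -4126.0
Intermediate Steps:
X(M) = -459/38 (X(M) = 9/(-4 - 166/(-51)) = 9/(-4 - 166*(-1/51)) = 9/(-4 + 166/51) = 9/(-38/51) = 9*(-51/38) = -459/38)
L = -34785
49824/X(-142) + L/31623 = 49824/(-459/38) - 34785/31623 = 49824*(-38/459) - 34785*1/31623 = -210368/51 - 11595/10541 = -2218080433/537591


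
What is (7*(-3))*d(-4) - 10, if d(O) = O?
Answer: 74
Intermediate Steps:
(7*(-3))*d(-4) - 10 = (7*(-3))*(-4) - 10 = -21*(-4) - 10 = 84 - 10 = 74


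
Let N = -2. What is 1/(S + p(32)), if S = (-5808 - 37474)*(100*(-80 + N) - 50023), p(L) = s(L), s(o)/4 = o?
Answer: 1/2520008014 ≈ 3.9682e-10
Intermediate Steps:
s(o) = 4*o
p(L) = 4*L
S = 2520007886 (S = (-5808 - 37474)*(100*(-80 - 2) - 50023) = -43282*(100*(-82) - 50023) = -43282*(-8200 - 50023) = -43282*(-58223) = 2520007886)
1/(S + p(32)) = 1/(2520007886 + 4*32) = 1/(2520007886 + 128) = 1/2520008014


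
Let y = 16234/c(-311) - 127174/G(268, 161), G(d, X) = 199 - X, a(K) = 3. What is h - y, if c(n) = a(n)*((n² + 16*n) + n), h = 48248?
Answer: 134448833926/2605869 ≈ 51595.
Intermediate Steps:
c(n) = 3*n² + 51*n (c(n) = 3*((n² + 16*n) + n) = 3*(n² + 17*n) = 3*n² + 51*n)
y = -8720866414/2605869 (y = 16234/((3*(-311)*(17 - 311))) - 127174/(199 - 1*161) = 16234/((3*(-311)*(-294))) - 127174/(199 - 161) = 16234/274302 - 127174/38 = 16234*(1/274302) - 127174*1/38 = 8117/137151 - 63587/19 = -8720866414/2605869 ≈ -3346.6)
h - y = 48248 - 1*(-8720866414/2605869) = 48248 + 8720866414/2605869 = 134448833926/2605869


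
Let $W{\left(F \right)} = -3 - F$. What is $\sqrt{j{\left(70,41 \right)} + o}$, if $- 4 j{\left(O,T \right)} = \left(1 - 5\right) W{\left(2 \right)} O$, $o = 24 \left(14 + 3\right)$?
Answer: $\sqrt{58} \approx 7.6158$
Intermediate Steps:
$o = 408$ ($o = 24 \cdot 17 = 408$)
$j{\left(O,T \right)} = - 5 O$ ($j{\left(O,T \right)} = - \frac{\left(1 - 5\right) \left(-3 - 2\right) O}{4} = - \frac{\left(-4\right) \left(-5\right) O}{4} = - \frac{20 O}{4} = - 5 O$)
$\sqrt{j{\left(70,41 \right)} + o} = \sqrt{\left(-5\right) 70 + 408} = \sqrt{-350 + 408} = \sqrt{58}$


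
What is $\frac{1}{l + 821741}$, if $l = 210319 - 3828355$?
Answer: $- \frac{1}{2796295} \approx -3.5762 \cdot 10^{-7}$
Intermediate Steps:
$l = -3618036$ ($l = 210319 - 3828355 = -3618036$)
$\frac{1}{l + 821741} = \frac{1}{-3618036 + 821741} = \frac{1}{-2796295} = - \frac{1}{2796295}$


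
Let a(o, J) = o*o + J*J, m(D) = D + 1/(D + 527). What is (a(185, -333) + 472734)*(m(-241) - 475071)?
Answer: -3817717363404/13 ≈ -2.9367e+11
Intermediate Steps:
m(D) = D + 1/(527 + D)
a(o, J) = J² + o² (a(o, J) = o² + J² = J² + o²)
(a(185, -333) + 472734)*(m(-241) - 475071) = (((-333)² + 185²) + 472734)*((1 + (-241)² + 527*(-241))/(527 - 241) - 475071) = ((110889 + 34225) + 472734)*((1 + 58081 - 127007)/286 - 475071) = (145114 + 472734)*((1/286)*(-68925) - 475071) = 617848*(-68925/286 - 475071) = 617848*(-135939231/286) = -3817717363404/13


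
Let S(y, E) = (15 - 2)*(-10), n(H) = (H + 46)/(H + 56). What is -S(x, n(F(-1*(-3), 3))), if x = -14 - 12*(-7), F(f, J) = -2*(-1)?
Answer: 130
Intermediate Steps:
F(f, J) = 2
n(H) = (46 + H)/(56 + H)
x = 70 (x = -14 + 84 = 70)
S(y, E) = -130 (S(y, E) = 13*(-10) = -130)
-S(x, n(F(-1*(-3), 3))) = -1*(-130) = 130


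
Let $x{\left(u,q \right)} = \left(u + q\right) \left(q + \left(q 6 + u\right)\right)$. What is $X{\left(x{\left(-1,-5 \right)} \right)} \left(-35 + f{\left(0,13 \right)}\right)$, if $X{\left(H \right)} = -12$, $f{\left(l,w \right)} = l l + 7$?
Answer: $336$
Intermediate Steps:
$f{\left(l,w \right)} = 7 + l^{2}$ ($f{\left(l,w \right)} = l^{2} + 7 = 7 + l^{2}$)
$x{\left(u,q \right)} = \left(q + u\right) \left(u + 7 q\right)$ ($x{\left(u,q \right)} = \left(q + u\right) \left(q + \left(6 q + u\right)\right) = \left(q + u\right) \left(q + \left(u + 6 q\right)\right) = \left(q + u\right) \left(u + 7 q\right)$)
$X{\left(x{\left(-1,-5 \right)} \right)} \left(-35 + f{\left(0,13 \right)}\right) = - 12 \left(-35 + \left(7 + 0^{2}\right)\right) = - 12 \left(-35 + \left(7 + 0\right)\right) = - 12 \left(-35 + 7\right) = \left(-12\right) \left(-28\right) = 336$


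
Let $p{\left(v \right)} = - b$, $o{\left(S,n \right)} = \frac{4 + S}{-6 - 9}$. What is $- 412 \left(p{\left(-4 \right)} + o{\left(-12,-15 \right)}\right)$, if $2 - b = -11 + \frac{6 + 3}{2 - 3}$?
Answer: $\frac{132664}{15} \approx 8844.3$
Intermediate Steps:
$o{\left(S,n \right)} = - \frac{4}{15} - \frac{S}{15}$ ($o{\left(S,n \right)} = \frac{4 + S}{-15} = \left(4 + S\right) \left(- \frac{1}{15}\right) = - \frac{4}{15} - \frac{S}{15}$)
$b = 22$ ($b = 2 - \left(-11 + \frac{6 + 3}{2 - 3}\right) = 2 - \left(-11 + \frac{9}{-1}\right) = 2 - \left(-11 + 9 \left(-1\right)\right) = 2 - \left(-11 - 9\right) = 2 - -20 = 2 + 20 = 22$)
$p{\left(v \right)} = -22$ ($p{\left(v \right)} = \left(-1\right) 22 = -22$)
$- 412 \left(p{\left(-4 \right)} + o{\left(-12,-15 \right)}\right) = - 412 \left(-22 - - \frac{8}{15}\right) = - 412 \left(-22 + \left(- \frac{4}{15} + \frac{4}{5}\right)\right) = - 412 \left(-22 + \frac{8}{15}\right) = \left(-412\right) \left(- \frac{322}{15}\right) = \frac{132664}{15}$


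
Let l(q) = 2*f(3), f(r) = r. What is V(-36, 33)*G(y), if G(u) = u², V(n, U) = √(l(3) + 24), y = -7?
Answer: 49*√30 ≈ 268.38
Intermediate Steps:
l(q) = 6 (l(q) = 2*3 = 6)
V(n, U) = √30 (V(n, U) = √(6 + 24) = √30)
V(-36, 33)*G(y) = √30*(-7)² = √30*49 = 49*√30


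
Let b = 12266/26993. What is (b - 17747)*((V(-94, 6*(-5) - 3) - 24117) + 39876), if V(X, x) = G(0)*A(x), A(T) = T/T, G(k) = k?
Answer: -7549073246295/26993 ≈ -2.7967e+8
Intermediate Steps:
A(T) = 1
b = 12266/26993 (b = 12266*(1/26993) = 12266/26993 ≈ 0.45441)
V(X, x) = 0 (V(X, x) = 0*1 = 0)
(b - 17747)*((V(-94, 6*(-5) - 3) - 24117) + 39876) = (12266/26993 - 17747)*((0 - 24117) + 39876) = -479032505*(-24117 + 39876)/26993 = -479032505/26993*15759 = -7549073246295/26993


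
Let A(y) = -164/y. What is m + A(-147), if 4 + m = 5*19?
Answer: 13541/147 ≈ 92.116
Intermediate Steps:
m = 91 (m = -4 + 5*19 = -4 + 95 = 91)
m + A(-147) = 91 - 164/(-147) = 91 - 164*(-1/147) = 91 + 164/147 = 13541/147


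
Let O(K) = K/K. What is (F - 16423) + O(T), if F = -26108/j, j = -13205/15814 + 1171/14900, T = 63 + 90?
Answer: 1612397435834/89118153 ≈ 18093.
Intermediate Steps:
T = 153
j = -89118153/117814300 (j = -13205*1/15814 + 1171*(1/14900) = -13205/15814 + 1171/14900 = -89118153/117814300 ≈ -0.75643)
F = 3075895744400/89118153 (F = -26108/(-89118153/117814300) = -26108*(-117814300/89118153) = 3075895744400/89118153 ≈ 34515.)
O(K) = 1
(F - 16423) + O(T) = (3075895744400/89118153 - 16423) + 1 = 1612308317681/89118153 + 1 = 1612397435834/89118153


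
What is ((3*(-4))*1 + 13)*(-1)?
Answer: -1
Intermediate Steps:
((3*(-4))*1 + 13)*(-1) = (-12*1 + 13)*(-1) = (-12 + 13)*(-1) = 1*(-1) = -1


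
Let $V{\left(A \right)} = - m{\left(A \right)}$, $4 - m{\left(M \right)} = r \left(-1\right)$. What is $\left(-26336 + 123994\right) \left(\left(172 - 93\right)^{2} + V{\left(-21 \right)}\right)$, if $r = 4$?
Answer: $608702314$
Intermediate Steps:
$m{\left(M \right)} = 8$ ($m{\left(M \right)} = 4 - 4 \left(-1\right) = 4 - -4 = 4 + 4 = 8$)
$V{\left(A \right)} = -8$ ($V{\left(A \right)} = \left(-1\right) 8 = -8$)
$\left(-26336 + 123994\right) \left(\left(172 - 93\right)^{2} + V{\left(-21 \right)}\right) = \left(-26336 + 123994\right) \left(\left(172 - 93\right)^{2} - 8\right) = 97658 \left(79^{2} - 8\right) = 97658 \left(6241 - 8\right) = 97658 \cdot 6233 = 608702314$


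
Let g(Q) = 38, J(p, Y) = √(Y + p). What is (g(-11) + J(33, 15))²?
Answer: 1492 + 304*√3 ≈ 2018.5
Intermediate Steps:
(g(-11) + J(33, 15))² = (38 + √(15 + 33))² = (38 + √48)² = (38 + 4*√3)²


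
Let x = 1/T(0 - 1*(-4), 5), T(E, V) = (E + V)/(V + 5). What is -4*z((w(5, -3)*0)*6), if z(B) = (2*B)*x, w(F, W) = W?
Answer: 0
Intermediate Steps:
T(E, V) = (E + V)/(5 + V)
x = 10/9 (x = 1/(((0 - 1*(-4)) + 5)/(5 + 5)) = 1/(((0 + 4) + 5)/10) = 1/((4 + 5)/10) = 1/((1/10)*9) = 1/(9/10) = 10/9 ≈ 1.1111)
z(B) = 20*B/9 (z(B) = (2*B)*(10/9) = 20*B/9)
-4*z((w(5, -3)*0)*6) = -80*-3*0*6/9 = -80*0*6/9 = -80*0/9 = -4*0 = 0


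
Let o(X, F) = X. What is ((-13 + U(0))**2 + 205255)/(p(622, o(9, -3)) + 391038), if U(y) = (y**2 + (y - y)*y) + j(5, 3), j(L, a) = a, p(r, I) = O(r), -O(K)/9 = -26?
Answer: 205355/391272 ≈ 0.52484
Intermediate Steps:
O(K) = 234 (O(K) = -9*(-26) = 234)
p(r, I) = 234
U(y) = 3 + y**2 (U(y) = (y**2 + (y - y)*y) + 3 = (y**2 + 0*y) + 3 = (y**2 + 0) + 3 = y**2 + 3 = 3 + y**2)
((-13 + U(0))**2 + 205255)/(p(622, o(9, -3)) + 391038) = ((-13 + (3 + 0**2))**2 + 205255)/(234 + 391038) = ((-13 + (3 + 0))**2 + 205255)/391272 = ((-13 + 3)**2 + 205255)*(1/391272) = ((-10)**2 + 205255)*(1/391272) = (100 + 205255)*(1/391272) = 205355*(1/391272) = 205355/391272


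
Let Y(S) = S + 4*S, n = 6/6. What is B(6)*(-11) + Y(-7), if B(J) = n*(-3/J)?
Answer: -59/2 ≈ -29.500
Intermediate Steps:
n = 1 (n = 6*(1/6) = 1)
Y(S) = 5*S
B(J) = -3/J (B(J) = 1*(-3/J) = -3/J)
B(6)*(-11) + Y(-7) = -3/6*(-11) + 5*(-7) = -3*1/6*(-11) - 35 = -1/2*(-11) - 35 = 11/2 - 35 = -59/2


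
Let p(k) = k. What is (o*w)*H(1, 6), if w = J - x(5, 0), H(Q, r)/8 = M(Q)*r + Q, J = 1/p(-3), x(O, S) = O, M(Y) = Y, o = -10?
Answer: 8960/3 ≈ 2986.7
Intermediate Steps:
J = -⅓ (J = 1/(-3) = -⅓ ≈ -0.33333)
H(Q, r) = 8*Q + 8*Q*r (H(Q, r) = 8*(Q*r + Q) = 8*(Q + Q*r) = 8*Q + 8*Q*r)
w = -16/3 (w = -⅓ - 1*5 = -⅓ - 5 = -16/3 ≈ -5.3333)
(o*w)*H(1, 6) = (-10*(-16/3))*(8*1*(1 + 6)) = 160*(8*1*7)/3 = (160/3)*56 = 8960/3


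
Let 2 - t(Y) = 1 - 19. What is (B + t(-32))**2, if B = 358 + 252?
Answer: 396900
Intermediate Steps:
t(Y) = 20 (t(Y) = 2 - (1 - 19) = 2 - 1*(-18) = 2 + 18 = 20)
B = 610
(B + t(-32))**2 = (610 + 20)**2 = 630**2 = 396900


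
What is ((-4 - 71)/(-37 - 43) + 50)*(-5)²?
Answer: 20375/16 ≈ 1273.4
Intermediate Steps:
((-4 - 71)/(-37 - 43) + 50)*(-5)² = (-75/(-80) + 50)*25 = (-75*(-1/80) + 50)*25 = (15/16 + 50)*25 = (815/16)*25 = 20375/16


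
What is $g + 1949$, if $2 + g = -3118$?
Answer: $-1171$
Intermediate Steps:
$g = -3120$ ($g = -2 - 3118 = -3120$)
$g + 1949 = -3120 + 1949 = -1171$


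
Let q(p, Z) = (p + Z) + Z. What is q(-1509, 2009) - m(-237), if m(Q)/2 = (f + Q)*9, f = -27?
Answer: 7261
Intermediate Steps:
m(Q) = -486 + 18*Q (m(Q) = 2*((-27 + Q)*9) = 2*(-243 + 9*Q) = -486 + 18*Q)
q(p, Z) = p + 2*Z (q(p, Z) = (Z + p) + Z = p + 2*Z)
q(-1509, 2009) - m(-237) = (-1509 + 2*2009) - (-486 + 18*(-237)) = (-1509 + 4018) - (-486 - 4266) = 2509 - 1*(-4752) = 2509 + 4752 = 7261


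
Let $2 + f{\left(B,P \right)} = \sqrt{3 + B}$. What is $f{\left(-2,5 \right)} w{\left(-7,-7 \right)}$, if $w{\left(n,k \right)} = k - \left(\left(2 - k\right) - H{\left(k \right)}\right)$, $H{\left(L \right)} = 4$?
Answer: $12$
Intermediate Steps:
$f{\left(B,P \right)} = -2 + \sqrt{3 + B}$
$w{\left(n,k \right)} = 2 + 2 k$ ($w{\left(n,k \right)} = k - \left(\left(2 - k\right) - 4\right) = k - \left(-2 - k\right) = k + \left(2 + k\right) = 2 + 2 k$)
$f{\left(-2,5 \right)} w{\left(-7,-7 \right)} = \left(-2 + \sqrt{3 - 2}\right) \left(2 + 2 \left(-7\right)\right) = \left(-2 + \sqrt{1}\right) \left(2 - 14\right) = \left(-2 + 1\right) \left(-12\right) = \left(-1\right) \left(-12\right) = 12$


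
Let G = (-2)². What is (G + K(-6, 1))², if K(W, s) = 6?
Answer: 100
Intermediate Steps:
G = 4
(G + K(-6, 1))² = (4 + 6)² = 10² = 100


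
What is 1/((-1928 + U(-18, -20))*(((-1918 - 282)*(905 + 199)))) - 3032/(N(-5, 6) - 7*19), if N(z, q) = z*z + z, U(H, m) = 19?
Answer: 14058108134513/523933449600 ≈ 26.832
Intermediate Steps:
N(z, q) = z + z² (N(z, q) = z² + z = z + z²)
1/((-1928 + U(-18, -20))*(((-1918 - 282)*(905 + 199)))) - 3032/(N(-5, 6) - 7*19) = 1/((-1928 + 19)*(((-1918 - 282)*(905 + 199)))) - 3032/(-5*(1 - 5) - 7*19) = 1/((-1909)*((-2200*1104))) - 3032/(-5*(-4) - 133) = -1/1909/(-2428800) - 3032/(20 - 133) = -1/1909*(-1/2428800) - 3032/(-113) = 1/4636579200 - 3032*(-1/113) = 1/4636579200 + 3032/113 = 14058108134513/523933449600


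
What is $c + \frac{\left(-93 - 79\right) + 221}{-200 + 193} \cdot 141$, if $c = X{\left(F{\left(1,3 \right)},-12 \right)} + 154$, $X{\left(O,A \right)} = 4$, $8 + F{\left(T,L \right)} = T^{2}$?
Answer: $-829$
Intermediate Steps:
$F{\left(T,L \right)} = -8 + T^{2}$
$c = 158$ ($c = 4 + 154 = 158$)
$c + \frac{\left(-93 - 79\right) + 221}{-200 + 193} \cdot 141 = 158 + \frac{\left(-93 - 79\right) + 221}{-200 + 193} \cdot 141 = 158 + \frac{-172 + 221}{-7} \cdot 141 = 158 + 49 \left(- \frac{1}{7}\right) 141 = 158 - 987 = -829$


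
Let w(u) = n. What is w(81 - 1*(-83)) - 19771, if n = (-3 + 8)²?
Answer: -19746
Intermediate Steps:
n = 25 (n = 5² = 25)
w(u) = 25
w(81 - 1*(-83)) - 19771 = 25 - 19771 = -19746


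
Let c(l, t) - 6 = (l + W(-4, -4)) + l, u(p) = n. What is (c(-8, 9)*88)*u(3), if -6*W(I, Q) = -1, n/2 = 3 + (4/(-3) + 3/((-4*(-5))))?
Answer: -141482/45 ≈ -3144.0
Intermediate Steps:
n = 109/30 (n = 2*(3 + (4/(-3) + 3/((-4*(-5))))) = 2*(3 + (4*(-1/3) + 3/20)) = 2*(3 + (-4/3 + 3*(1/20))) = 2*(3 + (-4/3 + 3/20)) = 2*(3 - 71/60) = 2*(109/60) = 109/30 ≈ 3.6333)
W(I, Q) = 1/6 (W(I, Q) = -1/6*(-1) = 1/6)
u(p) = 109/30
c(l, t) = 37/6 + 2*l (c(l, t) = 6 + ((l + 1/6) + l) = 6 + ((1/6 + l) + l) = 6 + (1/6 + 2*l) = 37/6 + 2*l)
(c(-8, 9)*88)*u(3) = ((37/6 + 2*(-8))*88)*(109/30) = ((37/6 - 16)*88)*(109/30) = -59/6*88*(109/30) = -2596/3*109/30 = -141482/45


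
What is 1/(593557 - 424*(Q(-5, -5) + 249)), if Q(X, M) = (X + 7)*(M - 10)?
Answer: 1/500701 ≈ 1.9972e-6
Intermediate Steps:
Q(X, M) = (-10 + M)*(7 + X) (Q(X, M) = (7 + X)*(-10 + M) = (-10 + M)*(7 + X))
1/(593557 - 424*(Q(-5, -5) + 249)) = 1/(593557 - 424*((-70 - 10*(-5) + 7*(-5) - 5*(-5)) + 249)) = 1/(593557 - 424*((-70 + 50 - 35 + 25) + 249)) = 1/(593557 - 424*(-30 + 249)) = 1/(593557 - 424*219) = 1/(593557 - 92856) = 1/500701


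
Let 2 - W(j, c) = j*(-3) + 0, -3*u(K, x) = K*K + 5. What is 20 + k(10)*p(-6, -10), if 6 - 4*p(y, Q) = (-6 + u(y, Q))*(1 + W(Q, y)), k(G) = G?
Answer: -2585/2 ≈ -1292.5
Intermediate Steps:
u(K, x) = -5/3 - K**2/3 (u(K, x) = -(K*K + 5)/3 = -(K**2 + 5)/3 = -(5 + K**2)/3 = -5/3 - K**2/3)
W(j, c) = 2 + 3*j (W(j, c) = 2 - (j*(-3) + 0) = 2 - (-3*j + 0) = 2 - (-3)*j = 2 + 3*j)
p(y, Q) = 3/2 - (3 + 3*Q)*(-23/3 - y**2/3)/4 (p(y, Q) = 3/2 - (-6 + (-5/3 - y**2/3))*(1 + (2 + 3*Q))/4 = 3/2 - (-23/3 - y**2/3)*(3 + 3*Q)/4 = 3/2 - (3 + 3*Q)*(-23/3 - y**2/3)/4)
20 + k(10)*p(-6, -10) = 20 + 10*(29/4 + (1/4)*(-6)**2 + (23/4)*(-10) + (1/4)*(-10)*(-6)**2) = 20 + 10*(29/4 + (1/4)*36 - 115/2 + (1/4)*(-10)*36) = 20 + 10*(29/4 + 9 - 115/2 - 90) = 20 + 10*(-525/4) = 20 - 2625/2 = -2585/2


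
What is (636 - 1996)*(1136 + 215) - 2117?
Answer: -1839477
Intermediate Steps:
(636 - 1996)*(1136 + 215) - 2117 = -1360*1351 - 2117 = -1837360 - 2117 = -1839477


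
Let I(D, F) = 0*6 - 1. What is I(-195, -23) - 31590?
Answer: -31591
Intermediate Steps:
I(D, F) = -1 (I(D, F) = 0 - 1 = -1)
I(-195, -23) - 31590 = -1 - 31590 = -31591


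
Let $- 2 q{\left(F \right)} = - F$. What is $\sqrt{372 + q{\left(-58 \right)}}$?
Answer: $7 \sqrt{7} \approx 18.52$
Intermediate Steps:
$q{\left(F \right)} = \frac{F}{2}$ ($q{\left(F \right)} = - \frac{\left(-1\right) F}{2} = \frac{F}{2}$)
$\sqrt{372 + q{\left(-58 \right)}} = \sqrt{372 + \frac{1}{2} \left(-58\right)} = \sqrt{372 - 29} = \sqrt{343} = 7 \sqrt{7}$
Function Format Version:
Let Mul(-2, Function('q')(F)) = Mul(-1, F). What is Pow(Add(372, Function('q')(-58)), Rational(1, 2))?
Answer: Mul(7, Pow(7, Rational(1, 2))) ≈ 18.520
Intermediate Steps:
Function('q')(F) = Mul(Rational(1, 2), F) (Function('q')(F) = Mul(Rational(-1, 2), Mul(-1, F)) = Mul(Rational(1, 2), F))
Pow(Add(372, Function('q')(-58)), Rational(1, 2)) = Pow(Add(372, Mul(Rational(1, 2), -58)), Rational(1, 2)) = Pow(Add(372, -29), Rational(1, 2)) = Pow(343, Rational(1, 2)) = Mul(7, Pow(7, Rational(1, 2)))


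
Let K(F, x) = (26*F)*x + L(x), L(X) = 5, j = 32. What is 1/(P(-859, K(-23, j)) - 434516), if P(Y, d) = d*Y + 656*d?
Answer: 1/3449077 ≈ 2.8993e-7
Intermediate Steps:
K(F, x) = 5 + 26*F*x (K(F, x) = (26*F)*x + 5 = 26*F*x + 5 = 5 + 26*F*x)
P(Y, d) = 656*d + Y*d (P(Y, d) = Y*d + 656*d = 656*d + Y*d)
1/(P(-859, K(-23, j)) - 434516) = 1/((5 + 26*(-23)*32)*(656 - 859) - 434516) = 1/((5 - 19136)*(-203) - 434516) = 1/(-19131*(-203) - 434516) = 1/(3883593 - 434516) = 1/3449077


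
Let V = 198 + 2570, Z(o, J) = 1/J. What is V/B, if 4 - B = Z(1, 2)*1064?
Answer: -173/33 ≈ -5.2424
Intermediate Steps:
V = 2768
B = -528 (B = 4 - 1064/2 = 4 - 1*532 = 4 - 532 = -528)
V/B = 2768/(-528) = 2768*(-1/528) = -173/33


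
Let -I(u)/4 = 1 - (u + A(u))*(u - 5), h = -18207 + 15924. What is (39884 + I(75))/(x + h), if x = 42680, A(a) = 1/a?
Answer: 913256/605955 ≈ 1.5071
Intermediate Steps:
h = -2283
I(u) = -4 + 4*(-5 + u)*(u + 1/u) (I(u) = -4*(1 - (u + 1/u)*(u - 5)) = -4*(1 - (u + 1/u)*(-5 + u)) = -4*(1 - (-5 + u)*(u + 1/u)) = -4 + 4*(-5 + u)*(u + 1/u))
(39884 + I(75))/(x + h) = (39884 + 4*(-5 + 75²*(-5 + 75))/75)/(42680 - 2283) = (39884 + 4*(1/75)*(-5 + 5625*70))/40397 = (39884 + 4*(1/75)*(-5 + 393750))*(1/40397) = (39884 + 4*(1/75)*393745)*(1/40397) = (39884 + 314996/15)*(1/40397) = (913256/15)*(1/40397) = 913256/605955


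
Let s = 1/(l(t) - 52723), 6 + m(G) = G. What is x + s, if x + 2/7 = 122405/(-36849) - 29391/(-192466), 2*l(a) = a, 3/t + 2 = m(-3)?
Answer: -198942607883752121/57583980909653142 ≈ -3.4548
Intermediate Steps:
m(G) = -6 + G
t = -3/11 (t = 3/(-2 + (-6 - 3)) = 3/(-2 - 9) = 3/(-11) = 3*(-1/11) = -3/11 ≈ -0.27273)
l(a) = a/2
x = -171514761665/49645257438 (x = -2/7 + (122405/(-36849) - 29391/(-192466)) = -2/7 + (122405*(-1/36849) - 29391*(-1/192466)) = -2/7 + (-122405/36849 + 29391/192466) = -2/7 - 22475771771/7092179634 = -171514761665/49645257438 ≈ -3.4548)
s = -22/1159909 (s = 1/((1/2)*(-3/11) - 52723) = 1/(-3/22 - 52723) = 1/(-1159909/22) = -22/1159909 ≈ -1.8967e-5)
x + s = -171514761665/49645257438 - 22/1159909 = -198942607883752121/57583980909653142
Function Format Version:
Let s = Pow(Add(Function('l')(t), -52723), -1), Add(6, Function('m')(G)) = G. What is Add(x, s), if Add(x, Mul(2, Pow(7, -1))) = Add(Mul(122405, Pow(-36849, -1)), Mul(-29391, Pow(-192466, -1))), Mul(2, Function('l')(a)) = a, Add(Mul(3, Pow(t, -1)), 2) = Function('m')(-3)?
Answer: Rational(-198942607883752121, 57583980909653142) ≈ -3.4548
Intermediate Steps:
Function('m')(G) = Add(-6, G)
t = Rational(-3, 11) (t = Mul(3, Pow(Add(-2, Add(-6, -3)), -1)) = Mul(3, Pow(Add(-2, -9), -1)) = Mul(3, Pow(-11, -1)) = Mul(3, Rational(-1, 11)) = Rational(-3, 11) ≈ -0.27273)
Function('l')(a) = Mul(Rational(1, 2), a)
x = Rational(-171514761665, 49645257438) (x = Add(Rational(-2, 7), Add(Mul(122405, Pow(-36849, -1)), Mul(-29391, Pow(-192466, -1)))) = Add(Rational(-2, 7), Add(Mul(122405, Rational(-1, 36849)), Mul(-29391, Rational(-1, 192466)))) = Add(Rational(-2, 7), Add(Rational(-122405, 36849), Rational(29391, 192466))) = Add(Rational(-2, 7), Rational(-22475771771, 7092179634)) = Rational(-171514761665, 49645257438) ≈ -3.4548)
s = Rational(-22, 1159909) (s = Pow(Add(Mul(Rational(1, 2), Rational(-3, 11)), -52723), -1) = Pow(Add(Rational(-3, 22), -52723), -1) = Pow(Rational(-1159909, 22), -1) = Rational(-22, 1159909) ≈ -1.8967e-5)
Add(x, s) = Add(Rational(-171514761665, 49645257438), Rational(-22, 1159909)) = Rational(-198942607883752121, 57583980909653142)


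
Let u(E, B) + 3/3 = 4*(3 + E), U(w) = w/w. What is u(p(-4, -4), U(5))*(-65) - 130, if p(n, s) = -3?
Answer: -65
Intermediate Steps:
U(w) = 1
u(E, B) = 11 + 4*E (u(E, B) = -1 + 4*(3 + E) = -1 + (12 + 4*E) = 11 + 4*E)
u(p(-4, -4), U(5))*(-65) - 130 = (11 + 4*(-3))*(-65) - 130 = (11 - 12)*(-65) - 130 = -1*(-65) - 130 = 65 - 130 = -65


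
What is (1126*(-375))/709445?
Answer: -84450/141889 ≈ -0.59518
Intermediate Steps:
(1126*(-375))/709445 = -422250*1/709445 = -84450/141889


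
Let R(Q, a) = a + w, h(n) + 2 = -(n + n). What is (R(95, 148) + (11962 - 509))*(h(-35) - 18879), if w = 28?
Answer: -218753119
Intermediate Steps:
h(n) = -2 - 2*n (h(n) = -2 - (n + n) = -2 - 2*n)
R(Q, a) = 28 + a (R(Q, a) = a + 28 = 28 + a)
(R(95, 148) + (11962 - 509))*(h(-35) - 18879) = ((28 + 148) + (11962 - 509))*((-2 - 2*(-35)) - 18879) = (176 + 11453)*((-2 + 70) - 18879) = 11629*(68 - 18879) = 11629*(-18811) = -218753119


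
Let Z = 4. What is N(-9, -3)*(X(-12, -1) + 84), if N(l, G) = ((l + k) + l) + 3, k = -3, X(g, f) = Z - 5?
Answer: -1494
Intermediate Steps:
X(g, f) = -1 (X(g, f) = 4 - 5 = -1)
N(l, G) = 2*l (N(l, G) = ((l - 3) + l) + 3 = ((-3 + l) + l) + 3 = (-3 + 2*l) + 3 = 2*l)
N(-9, -3)*(X(-12, -1) + 84) = (2*(-9))*(-1 + 84) = -18*83 = -1494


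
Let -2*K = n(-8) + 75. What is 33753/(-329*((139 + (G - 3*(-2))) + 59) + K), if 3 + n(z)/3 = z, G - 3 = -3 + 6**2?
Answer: -11251/26327 ≈ -0.42736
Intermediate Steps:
G = 36 (G = 3 + (-3 + 6**2) = 3 + (-3 + 36) = 3 + 33 = 36)
n(z) = -9 + 3*z
K = -21 (K = -((-9 + 3*(-8)) + 75)/2 = -((-9 - 24) + 75)/2 = -(-33 + 75)/2 = -1/2*42 = -21)
33753/(-329*((139 + (G - 3*(-2))) + 59) + K) = 33753/(-329*((139 + (36 - 3*(-2))) + 59) - 21) = 33753/(-329*((139 + (36 + 6)) + 59) - 21) = 33753/(-329*((139 + 42) + 59) - 21) = 33753/(-329*(181 + 59) - 21) = 33753/(-329*240 - 21) = 33753/(-78960 - 21) = 33753/(-78981) = 33753*(-1/78981) = -11251/26327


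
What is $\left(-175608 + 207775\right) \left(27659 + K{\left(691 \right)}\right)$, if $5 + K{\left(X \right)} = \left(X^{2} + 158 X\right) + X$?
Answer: $19782833668$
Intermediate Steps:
$K{\left(X \right)} = -5 + X^{2} + 159 X$ ($K{\left(X \right)} = -5 + \left(\left(X^{2} + 158 X\right) + X\right) = -5 + \left(X^{2} + 159 X\right) = -5 + X^{2} + 159 X$)
$\left(-175608 + 207775\right) \left(27659 + K{\left(691 \right)}\right) = \left(-175608 + 207775\right) \left(27659 + \left(-5 + 691^{2} + 159 \cdot 691\right)\right) = 32167 \left(27659 + \left(-5 + 477481 + 109869\right)\right) = 32167 \left(27659 + 587345\right) = 32167 \cdot 615004 = 19782833668$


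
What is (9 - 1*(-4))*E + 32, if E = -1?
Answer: 19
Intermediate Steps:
(9 - 1*(-4))*E + 32 = (9 - 1*(-4))*(-1) + 32 = (9 + 4)*(-1) + 32 = 13*(-1) + 32 = -13 + 32 = 19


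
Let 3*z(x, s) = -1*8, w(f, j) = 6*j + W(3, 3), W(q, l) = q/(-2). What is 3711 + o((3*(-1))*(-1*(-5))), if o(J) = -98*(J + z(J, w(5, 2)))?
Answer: 16327/3 ≈ 5442.3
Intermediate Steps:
W(q, l) = -q/2 (W(q, l) = q*(-½) = -q/2)
w(f, j) = -3/2 + 6*j (w(f, j) = 6*j - ½*3 = 6*j - 3/2 = -3/2 + 6*j)
z(x, s) = -8/3 (z(x, s) = (-1*8)/3 = (⅓)*(-8) = -8/3)
o(J) = 784/3 - 98*J (o(J) = -98*(J - 8/3) = -98*(-8/3 + J) = 784/3 - 98*J)
3711 + o((3*(-1))*(-1*(-5))) = 3711 + (784/3 - 98*3*(-1)*(-1*(-5))) = 3711 + (784/3 - (-294)*5) = 3711 + (784/3 - 98*(-15)) = 3711 + (784/3 + 1470) = 3711 + 5194/3 = 16327/3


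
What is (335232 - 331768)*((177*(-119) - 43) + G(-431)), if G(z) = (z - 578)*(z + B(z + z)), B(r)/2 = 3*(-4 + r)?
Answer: 19594244168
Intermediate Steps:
B(r) = -24 + 6*r (B(r) = 2*(3*(-4 + r)) = 2*(-12 + 3*r) = -24 + 6*r)
G(z) = (-578 + z)*(-24 + 13*z) (G(z) = (z - 578)*(z + (-24 + 6*(z + z))) = (-578 + z)*(z + (-24 + 6*(2*z))) = (-578 + z)*(z + (-24 + 12*z)) = (-578 + z)*(-24 + 13*z))
(335232 - 331768)*((177*(-119) - 43) + G(-431)) = (335232 - 331768)*((177*(-119) - 43) + (13872 - 7538*(-431) + 13*(-431)²)) = 3464*((-21063 - 43) + (13872 + 3248878 + 13*185761)) = 3464*(-21106 + (13872 + 3248878 + 2414893)) = 3464*(-21106 + 5677643) = 3464*5656537 = 19594244168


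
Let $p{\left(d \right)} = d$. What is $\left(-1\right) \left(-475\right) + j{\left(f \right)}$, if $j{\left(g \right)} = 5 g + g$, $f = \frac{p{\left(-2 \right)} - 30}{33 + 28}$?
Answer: $\frac{28783}{61} \approx 471.85$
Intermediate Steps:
$f = - \frac{32}{61}$ ($f = \frac{-2 - 30}{33 + 28} = - \frac{32}{61} \approx -0.52459$)
$j{\left(g \right)} = 6 g$
$\left(-1\right) \left(-475\right) + j{\left(f \right)} = \left(-1\right) \left(-475\right) + 6 \left(- \frac{32}{61}\right) = 475 - \frac{192}{61} = \frac{28783}{61}$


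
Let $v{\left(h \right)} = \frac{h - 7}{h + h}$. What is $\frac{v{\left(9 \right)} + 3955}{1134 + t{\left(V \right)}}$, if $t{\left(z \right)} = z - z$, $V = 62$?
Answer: $\frac{17798}{5103} \approx 3.4878$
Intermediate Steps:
$v{\left(h \right)} = \frac{-7 + h}{2 h}$
$t{\left(z \right)} = 0$
$\frac{v{\left(9 \right)} + 3955}{1134 + t{\left(V \right)}} = \frac{\frac{-7 + 9}{2 \cdot 9} + 3955}{1134 + 0} = \frac{\frac{1}{2} \cdot \frac{1}{9} \cdot 2 + 3955}{1134} = \left(\frac{1}{9} + 3955\right) \frac{1}{1134} = \frac{35596}{9} \cdot \frac{1}{1134} = \frac{17798}{5103}$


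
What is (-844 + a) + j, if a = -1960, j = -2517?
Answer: -5321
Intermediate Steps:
(-844 + a) + j = (-844 - 1960) - 2517 = -2804 - 2517 = -5321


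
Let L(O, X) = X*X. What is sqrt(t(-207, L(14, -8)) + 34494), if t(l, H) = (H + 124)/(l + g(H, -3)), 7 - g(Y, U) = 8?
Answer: sqrt(23317333)/26 ≈ 185.72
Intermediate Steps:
g(Y, U) = -1 (g(Y, U) = 7 - 1*8 = 7 - 8 = -1)
L(O, X) = X**2
t(l, H) = (124 + H)/(-1 + l) (t(l, H) = (H + 124)/(l - 1) = (124 + H)/(-1 + l))
sqrt(t(-207, L(14, -8)) + 34494) = sqrt((124 + (-8)**2)/(-1 - 207) + 34494) = sqrt((124 + 64)/(-208) + 34494) = sqrt(-1/208*188 + 34494) = sqrt(-47/52 + 34494) = sqrt(1793641/52) = sqrt(23317333)/26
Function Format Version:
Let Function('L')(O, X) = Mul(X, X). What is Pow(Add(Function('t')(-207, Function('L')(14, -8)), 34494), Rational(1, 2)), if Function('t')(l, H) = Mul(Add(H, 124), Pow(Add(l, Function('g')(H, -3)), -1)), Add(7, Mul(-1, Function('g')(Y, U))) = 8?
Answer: Mul(Rational(1, 26), Pow(23317333, Rational(1, 2))) ≈ 185.72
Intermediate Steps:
Function('g')(Y, U) = -1 (Function('g')(Y, U) = Add(7, Mul(-1, 8)) = Add(7, -8) = -1)
Function('L')(O, X) = Pow(X, 2)
Function('t')(l, H) = Mul(Pow(Add(-1, l), -1), Add(124, H)) (Function('t')(l, H) = Mul(Add(H, 124), Pow(Add(l, -1), -1)) = Mul(Add(124, H), Pow(Add(-1, l), -1)) = Mul(Pow(Add(-1, l), -1), Add(124, H)))
Pow(Add(Function('t')(-207, Function('L')(14, -8)), 34494), Rational(1, 2)) = Pow(Add(Mul(Pow(Add(-1, -207), -1), Add(124, Pow(-8, 2))), 34494), Rational(1, 2)) = Pow(Add(Mul(Pow(-208, -1), Add(124, 64)), 34494), Rational(1, 2)) = Pow(Add(Mul(Rational(-1, 208), 188), 34494), Rational(1, 2)) = Pow(Add(Rational(-47, 52), 34494), Rational(1, 2)) = Pow(Rational(1793641, 52), Rational(1, 2)) = Mul(Rational(1, 26), Pow(23317333, Rational(1, 2)))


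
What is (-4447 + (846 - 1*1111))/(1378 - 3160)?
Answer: 2356/891 ≈ 2.6442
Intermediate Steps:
(-4447 + (846 - 1*1111))/(1378 - 3160) = (-4447 + (846 - 1111))/(-1782) = (-4447 - 265)*(-1/1782) = -4712*(-1/1782) = 2356/891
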